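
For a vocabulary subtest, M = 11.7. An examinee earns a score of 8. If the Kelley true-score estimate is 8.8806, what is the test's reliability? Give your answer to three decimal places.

0.762

T̂ = ρX + (1 − ρ)μ  ⇒  T̂ − μ = ρ(X − μ)
ρ = (T̂ − μ)/(X − μ) = (8.8806 − 11.7) / (8 − 11.7) = -2.8194 / -3.7 = 0.76200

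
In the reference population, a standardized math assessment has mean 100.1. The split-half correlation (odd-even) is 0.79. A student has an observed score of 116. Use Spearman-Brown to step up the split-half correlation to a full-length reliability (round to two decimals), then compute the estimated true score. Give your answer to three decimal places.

Spearman-Brown: ρ = 2r/(1 + r) = 2(0.79)/(1 + 0.79) = 1.580/1.79 = 0.8827 → 0.88
T̂ = ρX + (1 − ρ)μ
  = 0.88 × 116 + 0.12 × 100.1
  = 102.08 + 12.012
  = 114.0920
  ≈ 114.092

114.092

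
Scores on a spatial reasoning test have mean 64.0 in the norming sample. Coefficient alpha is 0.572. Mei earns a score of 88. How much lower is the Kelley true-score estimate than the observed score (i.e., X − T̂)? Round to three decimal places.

10.272

T̂ = ρX + (1 − ρ)μ
  = 0.572 × 88 + 0.428 × 64.0
  = 50.336 + 27.3920
  = 77.72800
  ≈ 77.7280
X − T̂ = 88 − 77.7280 = 10.2720 → 10.272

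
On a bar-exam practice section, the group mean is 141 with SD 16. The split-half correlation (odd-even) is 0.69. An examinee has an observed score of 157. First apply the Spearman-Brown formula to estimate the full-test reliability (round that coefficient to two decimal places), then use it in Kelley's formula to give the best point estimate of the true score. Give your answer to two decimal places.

154.12

Spearman-Brown: ρ = 2r/(1 + r) = 2(0.69)/(1 + 0.69) = 1.380/1.69 = 0.8166 → 0.82
T̂ = 0.82(157) + 0.18(141) = 128.74 + 25.38 = 154.120 → 154.12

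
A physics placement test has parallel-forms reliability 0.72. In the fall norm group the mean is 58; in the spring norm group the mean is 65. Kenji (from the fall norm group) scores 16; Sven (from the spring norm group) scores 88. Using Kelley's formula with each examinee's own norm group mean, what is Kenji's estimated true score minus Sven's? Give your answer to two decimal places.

T̂_Kenji = 0.72(16) + 0.28(58) = 27.7600
T̂_Sven = 0.72(88) + 0.28(65) = 81.5600
Difference = 27.7600 − 81.5600 = -53.8000

-53.80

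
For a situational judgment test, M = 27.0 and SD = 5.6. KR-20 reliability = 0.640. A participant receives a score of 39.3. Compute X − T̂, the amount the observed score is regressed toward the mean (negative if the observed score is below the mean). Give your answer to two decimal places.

4.43

T̂ = ρX + (1 − ρ)μ
  = 0.640 × 39.3 + 0.360 × 27.0
  = 25.1520 + 9.7200
  = 34.8720
  ≈ 34.872
X − T̂ = 39.3 − 34.872 = 4.428 → 4.43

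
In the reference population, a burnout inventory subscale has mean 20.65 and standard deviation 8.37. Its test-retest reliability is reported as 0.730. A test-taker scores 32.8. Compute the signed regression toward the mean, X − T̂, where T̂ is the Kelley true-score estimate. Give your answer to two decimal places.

3.28

Regress the observed score toward the mean by the unreliability: T̂ = 0.730·32.8 + 0.270·20.65 = 23.9440 + 5.57550 = 29.5195.
X − T̂ = 32.8 − 29.520 = 3.280 → 3.28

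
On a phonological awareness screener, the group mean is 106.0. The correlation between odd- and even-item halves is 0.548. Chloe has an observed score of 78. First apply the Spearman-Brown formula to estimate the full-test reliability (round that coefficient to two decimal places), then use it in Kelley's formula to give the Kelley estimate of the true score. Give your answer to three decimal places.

86.120

Spearman-Brown: ρ = 2r/(1 + r) = 2(0.548)/(1 + 0.548) = 1.0960/1.548 = 0.7080 → 0.71
Regress the observed score toward the mean by the unreliability: T̂ = 0.71·78 + 0.29·106.0 = 55.38 + 30.740 = 86.1200.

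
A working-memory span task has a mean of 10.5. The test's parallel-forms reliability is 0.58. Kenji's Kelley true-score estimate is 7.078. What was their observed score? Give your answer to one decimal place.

T̂ = ρX + (1 − ρ)μ  ⇒  X = (T̂ − (1 − ρ)μ) / ρ
X = (7.078 − 0.42 × 10.5) / 0.58 = (7.078 − 4.410) / 0.58 = 2.668 / 0.58 = 4.600

4.6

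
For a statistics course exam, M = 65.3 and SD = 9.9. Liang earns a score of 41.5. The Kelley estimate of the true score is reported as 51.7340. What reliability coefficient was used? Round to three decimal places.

0.570

T̂ = ρX + (1 − ρ)μ  ⇒  T̂ − μ = ρ(X − μ)
ρ = (T̂ − μ)/(X − μ) = (51.7340 − 65.3) / (41.5 − 65.3) = -13.5660 / -23.8 = 0.57000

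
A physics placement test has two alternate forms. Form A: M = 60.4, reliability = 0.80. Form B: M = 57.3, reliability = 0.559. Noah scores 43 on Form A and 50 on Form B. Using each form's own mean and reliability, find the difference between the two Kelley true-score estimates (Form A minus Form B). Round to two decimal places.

-6.74

T̂_A = 0.80(43) + 0.20(60.4) = 46.4800
T̂_B = 0.559(50) + 0.441(57.3) = 53.2193
T̂_A − T̂_B = -6.7393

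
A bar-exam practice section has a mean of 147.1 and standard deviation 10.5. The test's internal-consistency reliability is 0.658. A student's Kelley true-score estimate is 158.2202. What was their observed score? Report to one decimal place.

164.0

T̂ = ρX + (1 − ρ)μ  ⇒  X = (T̂ − (1 − ρ)μ) / ρ
X = (158.2202 − 0.342 × 147.1) / 0.658 = (158.2202 − 50.3082) / 0.658 = 107.9120 / 0.658 = 164.000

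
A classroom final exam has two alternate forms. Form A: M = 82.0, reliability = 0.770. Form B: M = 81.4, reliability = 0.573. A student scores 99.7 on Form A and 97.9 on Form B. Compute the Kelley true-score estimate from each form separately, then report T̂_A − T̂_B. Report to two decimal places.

4.77

T̂_A = 0.770(99.7) + 0.230(82.0) = 95.6290
T̂_B = 0.573(97.9) + 0.427(81.4) = 90.8545
T̂_A − T̂_B = 4.7745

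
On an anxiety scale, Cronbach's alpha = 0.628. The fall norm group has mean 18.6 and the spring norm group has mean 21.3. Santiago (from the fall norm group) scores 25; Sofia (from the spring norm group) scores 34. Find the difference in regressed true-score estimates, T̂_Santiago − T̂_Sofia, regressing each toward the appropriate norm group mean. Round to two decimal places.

-6.66

T̂_Santiago = 0.628(25) + 0.372(18.6) = 22.6192
T̂_Sofia = 0.628(34) + 0.372(21.3) = 29.2756
Difference = 22.6192 − 29.2756 = -6.6564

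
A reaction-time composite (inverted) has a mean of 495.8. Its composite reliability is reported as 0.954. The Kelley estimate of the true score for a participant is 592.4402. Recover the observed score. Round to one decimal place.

597.1

T̂ = ρX + (1 − ρ)μ  ⇒  X = (T̂ − (1 − ρ)μ) / ρ
X = (592.4402 − 0.046 × 495.8) / 0.954 = (592.4402 − 22.8068) / 0.954 = 569.6334 / 0.954 = 597.100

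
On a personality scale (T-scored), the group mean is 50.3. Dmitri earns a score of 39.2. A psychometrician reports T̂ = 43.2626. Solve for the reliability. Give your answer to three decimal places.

0.634

T̂ = ρX + (1 − ρ)μ  ⇒  T̂ − μ = ρ(X − μ)
ρ = (T̂ − μ)/(X − μ) = (43.2626 − 50.3) / (39.2 − 50.3) = -7.0374 / -11.1 = 0.63400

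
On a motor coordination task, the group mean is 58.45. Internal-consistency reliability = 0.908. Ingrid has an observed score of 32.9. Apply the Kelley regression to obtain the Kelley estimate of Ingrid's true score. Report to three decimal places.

T̂ = 0.908(32.9) + 0.092(58.45) = 29.8732 + 5.37740 = 35.2506 → 35.251

35.251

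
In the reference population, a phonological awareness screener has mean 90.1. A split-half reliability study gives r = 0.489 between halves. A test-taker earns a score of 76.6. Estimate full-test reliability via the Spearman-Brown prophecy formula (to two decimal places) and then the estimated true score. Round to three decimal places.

Spearman-Brown: ρ = 2r/(1 + r) = 2(0.489)/(1 + 0.489) = 0.9780/1.489 = 0.6568 → 0.66
Kelley's formula gives T̂ = 0.66·76.6 + 0.34·90.1 = 50.556 + 30.634 = 81.1900.

81.190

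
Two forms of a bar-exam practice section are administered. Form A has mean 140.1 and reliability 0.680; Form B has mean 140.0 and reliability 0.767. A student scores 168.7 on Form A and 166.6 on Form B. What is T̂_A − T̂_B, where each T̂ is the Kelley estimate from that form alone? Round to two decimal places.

-0.85

T̂_A = 0.680(168.7) + 0.320(140.1) = 159.5480
T̂_B = 0.767(166.6) + 0.233(140.0) = 160.4022
T̂_A − T̂_B = -0.8542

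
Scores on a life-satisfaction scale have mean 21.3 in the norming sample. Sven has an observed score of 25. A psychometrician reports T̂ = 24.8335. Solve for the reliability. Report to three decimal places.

T̂ = ρX + (1 − ρ)μ  ⇒  T̂ − μ = ρ(X − μ)
ρ = (T̂ − μ)/(X − μ) = (24.8335 − 21.3) / (25 − 21.3) = 3.5335 / 3.7 = 0.95500

0.955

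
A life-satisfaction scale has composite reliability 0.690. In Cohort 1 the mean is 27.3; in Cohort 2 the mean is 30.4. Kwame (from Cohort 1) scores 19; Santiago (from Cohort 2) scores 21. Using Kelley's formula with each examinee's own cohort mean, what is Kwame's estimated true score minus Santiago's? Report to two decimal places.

-2.34

T̂_Kwame = 0.690(19) + 0.310(27.3) = 21.5730
T̂_Santiago = 0.690(21) + 0.310(30.4) = 23.9140
Difference = 21.5730 − 23.9140 = -2.3410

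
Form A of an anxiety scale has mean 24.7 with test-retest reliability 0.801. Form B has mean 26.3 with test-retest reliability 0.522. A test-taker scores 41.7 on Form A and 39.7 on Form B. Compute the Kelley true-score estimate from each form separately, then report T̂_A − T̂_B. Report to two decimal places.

T̂_A = 0.801(41.7) + 0.199(24.7) = 38.3170
T̂_B = 0.522(39.7) + 0.478(26.3) = 33.2948
T̂_A − T̂_B = 5.0222

5.02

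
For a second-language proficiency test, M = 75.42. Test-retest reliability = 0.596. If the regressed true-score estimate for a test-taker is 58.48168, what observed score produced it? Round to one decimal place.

T̂ = ρX + (1 − ρ)μ  ⇒  X = (T̂ − (1 − ρ)μ) / ρ
X = (58.48168 − 0.404 × 75.42) / 0.596 = (58.48168 − 30.46968) / 0.596 = 28.01200 / 0.596 = 47.000

47.0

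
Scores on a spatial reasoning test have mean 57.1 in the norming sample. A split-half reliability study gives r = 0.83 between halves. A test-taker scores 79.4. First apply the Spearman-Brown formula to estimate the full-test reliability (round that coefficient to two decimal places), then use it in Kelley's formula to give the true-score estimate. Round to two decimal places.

77.39

Spearman-Brown: ρ = 2r/(1 + r) = 2(0.83)/(1 + 0.83) = 1.660/1.83 = 0.9071 → 0.91
T̂ = 0.91(79.4) + 0.09(57.1) = 72.254 + 5.139 = 77.393 → 77.39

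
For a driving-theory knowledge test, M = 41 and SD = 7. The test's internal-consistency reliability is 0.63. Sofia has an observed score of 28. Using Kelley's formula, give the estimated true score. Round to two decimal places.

32.81

Regress the observed score toward the mean by the unreliability: T̂ = 0.63·28 + 0.37·41 = 17.64 + 15.17 = 32.810.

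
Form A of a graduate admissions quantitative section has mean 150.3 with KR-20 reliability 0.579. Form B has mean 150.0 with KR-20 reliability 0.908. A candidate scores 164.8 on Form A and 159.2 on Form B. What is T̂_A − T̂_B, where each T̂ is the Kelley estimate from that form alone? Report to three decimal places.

T̂_A = 0.579(164.8) + 0.421(150.3) = 158.69550
T̂_B = 0.908(159.2) + 0.092(150.0) = 158.35360
T̂_A − T̂_B = 0.34190

0.342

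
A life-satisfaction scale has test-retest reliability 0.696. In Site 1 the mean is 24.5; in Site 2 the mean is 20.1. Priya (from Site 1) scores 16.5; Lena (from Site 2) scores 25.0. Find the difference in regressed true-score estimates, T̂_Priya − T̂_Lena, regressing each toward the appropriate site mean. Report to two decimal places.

-4.58

T̂_Priya = 0.696(16.5) + 0.304(24.5) = 18.9320
T̂_Lena = 0.696(25.0) + 0.304(20.1) = 23.5104
Difference = 18.9320 − 23.5104 = -4.5784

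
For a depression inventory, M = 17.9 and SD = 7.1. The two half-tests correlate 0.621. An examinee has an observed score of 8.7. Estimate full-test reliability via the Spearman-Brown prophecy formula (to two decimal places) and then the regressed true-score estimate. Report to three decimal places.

Spearman-Brown: ρ = 2r/(1 + r) = 2(0.621)/(1 + 0.621) = 1.2420/1.621 = 0.7662 → 0.77
T̂ = ρX + (1 − ρ)μ
  = 0.77 × 8.7 + 0.23 × 17.9
  = 6.699 + 4.117
  = 10.8160
  ≈ 10.816

10.816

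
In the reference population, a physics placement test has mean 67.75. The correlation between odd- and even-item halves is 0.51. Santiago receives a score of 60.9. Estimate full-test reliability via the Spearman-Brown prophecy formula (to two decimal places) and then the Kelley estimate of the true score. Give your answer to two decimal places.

Spearman-Brown: ρ = 2r/(1 + r) = 2(0.51)/(1 + 0.51) = 1.020/1.51 = 0.6755 → 0.68
T̂ = 0.68(60.9) + 0.32(67.75) = 41.412 + 21.6800 = 63.092 → 63.09

63.09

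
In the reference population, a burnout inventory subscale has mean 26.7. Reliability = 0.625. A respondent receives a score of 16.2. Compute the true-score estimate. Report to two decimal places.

20.14

T̂ = 0.625(16.2) + 0.375(26.7) = 10.1250 + 10.0125 = 20.137 → 20.14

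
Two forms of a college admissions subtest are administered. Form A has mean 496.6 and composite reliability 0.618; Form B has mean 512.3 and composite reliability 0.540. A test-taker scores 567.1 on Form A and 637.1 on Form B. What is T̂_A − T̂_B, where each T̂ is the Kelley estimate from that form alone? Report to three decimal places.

-39.523

T̂_A = 0.618(567.1) + 0.382(496.6) = 540.16900
T̂_B = 0.540(637.1) + 0.460(512.3) = 579.69200
T̂_A − T̂_B = -39.52300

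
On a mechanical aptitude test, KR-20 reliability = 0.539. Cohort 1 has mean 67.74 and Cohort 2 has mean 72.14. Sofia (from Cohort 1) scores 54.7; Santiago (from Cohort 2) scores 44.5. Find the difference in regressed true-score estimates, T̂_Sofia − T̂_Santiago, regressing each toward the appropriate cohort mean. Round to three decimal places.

3.469

T̂_Sofia = 0.539(54.7) + 0.461(67.74) = 60.71144
T̂_Santiago = 0.539(44.5) + 0.461(72.14) = 57.24204
Difference = 60.71144 − 57.24204 = 3.46940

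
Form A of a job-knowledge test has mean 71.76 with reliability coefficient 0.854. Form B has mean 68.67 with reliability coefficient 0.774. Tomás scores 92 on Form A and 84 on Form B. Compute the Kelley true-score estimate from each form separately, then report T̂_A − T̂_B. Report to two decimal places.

T̂_A = 0.854(92) + 0.146(71.76) = 89.0450
T̂_B = 0.774(84) + 0.226(68.67) = 80.5354
T̂_A − T̂_B = 8.5095

8.51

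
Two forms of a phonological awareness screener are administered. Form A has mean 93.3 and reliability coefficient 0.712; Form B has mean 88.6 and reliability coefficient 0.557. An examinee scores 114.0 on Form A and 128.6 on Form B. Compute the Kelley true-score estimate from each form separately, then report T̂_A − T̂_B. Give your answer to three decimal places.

T̂_A = 0.712(114.0) + 0.288(93.3) = 108.03840
T̂_B = 0.557(128.6) + 0.443(88.6) = 110.88000
T̂_A − T̂_B = -2.84160

-2.842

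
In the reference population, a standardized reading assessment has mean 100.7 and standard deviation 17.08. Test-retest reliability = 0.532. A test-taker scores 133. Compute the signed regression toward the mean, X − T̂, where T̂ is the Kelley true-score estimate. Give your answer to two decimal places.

T̂ = ρX + (1 − ρ)μ
  = 0.532 × 133 + 0.468 × 100.7
  = 70.756 + 47.1276
  = 117.8836
  ≈ 117.884
X − T̂ = 133 − 117.884 = 15.116 → 15.12

15.12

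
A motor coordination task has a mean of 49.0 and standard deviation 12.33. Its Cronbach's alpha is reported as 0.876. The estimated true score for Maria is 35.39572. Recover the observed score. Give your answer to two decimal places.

T̂ = ρX + (1 − ρ)μ  ⇒  X = (T̂ − (1 − ρ)μ) / ρ
X = (35.39572 − 0.124 × 49.0) / 0.876 = (35.39572 − 6.0760) / 0.876 = 29.31972 / 0.876 = 33.4700

33.47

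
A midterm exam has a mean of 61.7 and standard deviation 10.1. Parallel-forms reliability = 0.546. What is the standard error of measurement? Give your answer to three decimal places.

6.805

SEM = SD · √(1 − ρ) = 10.1 × √0.454 = 10.1 × 0.6738 = 6.8053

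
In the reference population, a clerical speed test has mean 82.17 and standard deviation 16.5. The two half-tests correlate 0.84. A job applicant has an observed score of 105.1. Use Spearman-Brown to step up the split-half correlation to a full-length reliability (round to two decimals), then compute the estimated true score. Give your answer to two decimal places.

Spearman-Brown: ρ = 2r/(1 + r) = 2(0.84)/(1 + 0.84) = 1.680/1.84 = 0.9130 → 0.91
T̂ = 0.91(105.1) + 0.09(82.17) = 95.641 + 7.3953 = 103.036 → 103.04

103.04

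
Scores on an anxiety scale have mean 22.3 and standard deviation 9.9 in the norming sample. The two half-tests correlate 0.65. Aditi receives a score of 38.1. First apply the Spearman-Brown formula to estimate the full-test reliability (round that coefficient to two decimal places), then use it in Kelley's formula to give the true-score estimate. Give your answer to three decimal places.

34.782

Spearman-Brown: ρ = 2r/(1 + r) = 2(0.65)/(1 + 0.65) = 1.300/1.65 = 0.7879 → 0.79
T̂ = 0.79(38.1) + 0.21(22.3) = 30.099 + 4.683 = 34.7820 → 34.782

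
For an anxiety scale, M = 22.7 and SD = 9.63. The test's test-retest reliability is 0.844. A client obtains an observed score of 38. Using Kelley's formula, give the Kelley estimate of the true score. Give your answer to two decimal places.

T̂ = 0.844(38) + 0.156(22.7) = 32.072 + 3.5412 = 35.613 → 35.61

35.61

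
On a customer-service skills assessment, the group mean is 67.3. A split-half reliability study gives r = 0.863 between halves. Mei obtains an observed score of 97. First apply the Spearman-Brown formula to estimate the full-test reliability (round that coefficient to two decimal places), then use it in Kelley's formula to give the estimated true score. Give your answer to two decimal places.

Spearman-Brown: ρ = 2r/(1 + r) = 2(0.863)/(1 + 0.863) = 1.7260/1.863 = 0.9265 → 0.93
Kelley's formula gives T̂ = 0.93·97 + 0.07·67.3 = 90.21 + 4.711 = 94.921.

94.92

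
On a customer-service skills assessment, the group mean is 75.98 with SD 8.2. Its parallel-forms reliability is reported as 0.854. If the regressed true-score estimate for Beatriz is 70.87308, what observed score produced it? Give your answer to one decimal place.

70.0

T̂ = ρX + (1 − ρ)μ  ⇒  X = (T̂ − (1 − ρ)μ) / ρ
X = (70.87308 − 0.146 × 75.98) / 0.854 = (70.87308 − 11.09308) / 0.854 = 59.78000 / 0.854 = 70.000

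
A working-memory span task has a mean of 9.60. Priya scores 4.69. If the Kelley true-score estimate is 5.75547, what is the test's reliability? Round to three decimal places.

T̂ = ρX + (1 − ρ)μ  ⇒  T̂ − μ = ρ(X − μ)
ρ = (T̂ − μ)/(X − μ) = (5.75547 − 9.60) / (4.69 − 9.60) = -3.84453 / -4.91 = 0.78300

0.783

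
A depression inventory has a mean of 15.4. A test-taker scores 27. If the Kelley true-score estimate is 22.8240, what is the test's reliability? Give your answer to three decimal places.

T̂ = ρX + (1 − ρ)μ  ⇒  T̂ − μ = ρ(X − μ)
ρ = (T̂ − μ)/(X − μ) = (22.8240 − 15.4) / (27 − 15.4) = 7.4240 / 11.6 = 0.64000

0.640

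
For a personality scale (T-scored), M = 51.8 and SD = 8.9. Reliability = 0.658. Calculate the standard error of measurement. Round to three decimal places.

5.205

SEM = SD · √(1 − ρ) = 8.9 × √0.342 = 8.9 × 0.5848 = 5.2048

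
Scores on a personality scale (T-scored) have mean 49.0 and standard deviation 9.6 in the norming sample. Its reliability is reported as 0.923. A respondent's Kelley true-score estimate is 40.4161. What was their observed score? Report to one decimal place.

39.7

T̂ = ρX + (1 − ρ)μ  ⇒  X = (T̂ − (1 − ρ)μ) / ρ
X = (40.4161 − 0.077 × 49.0) / 0.923 = (40.4161 − 3.7730) / 0.923 = 36.6431 / 0.923 = 39.700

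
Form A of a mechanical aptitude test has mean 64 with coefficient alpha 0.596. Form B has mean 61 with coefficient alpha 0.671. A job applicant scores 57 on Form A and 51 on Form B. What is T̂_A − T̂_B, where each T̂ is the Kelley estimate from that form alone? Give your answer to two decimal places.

T̂_A = 0.596(57) + 0.404(64) = 59.8280
T̂_B = 0.671(51) + 0.329(61) = 54.2900
T̂_A − T̂_B = 5.5380

5.54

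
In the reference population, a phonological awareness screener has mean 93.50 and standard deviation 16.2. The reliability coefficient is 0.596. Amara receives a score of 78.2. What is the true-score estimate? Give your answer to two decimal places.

84.38

T̂ = ρX + (1 − ρ)μ
  = 0.596 × 78.2 + 0.404 × 93.50
  = 46.6072 + 37.77400
  = 84.381
  ≈ 84.38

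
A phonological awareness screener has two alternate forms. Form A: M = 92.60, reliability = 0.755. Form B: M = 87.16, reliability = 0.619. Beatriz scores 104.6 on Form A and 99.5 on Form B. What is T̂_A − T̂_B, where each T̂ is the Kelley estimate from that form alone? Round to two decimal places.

T̂_A = 0.755(104.6) + 0.245(92.60) = 101.6600
T̂_B = 0.619(99.5) + 0.381(87.16) = 94.7985
T̂_A − T̂_B = 6.8615

6.86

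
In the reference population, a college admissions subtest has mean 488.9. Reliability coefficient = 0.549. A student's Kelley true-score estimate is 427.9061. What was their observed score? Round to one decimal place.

377.8

T̂ = ρX + (1 − ρ)μ  ⇒  X = (T̂ − (1 − ρ)μ) / ρ
X = (427.9061 − 0.451 × 488.9) / 0.549 = (427.9061 − 220.4939) / 0.549 = 207.4122 / 0.549 = 377.800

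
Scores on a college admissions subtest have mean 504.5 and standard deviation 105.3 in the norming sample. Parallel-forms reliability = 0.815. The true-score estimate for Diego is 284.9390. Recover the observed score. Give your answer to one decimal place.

T̂ = ρX + (1 − ρ)μ  ⇒  X = (T̂ − (1 − ρ)μ) / ρ
X = (284.9390 − 0.185 × 504.5) / 0.815 = (284.9390 − 93.3325) / 0.815 = 191.6065 / 0.815 = 235.100

235.1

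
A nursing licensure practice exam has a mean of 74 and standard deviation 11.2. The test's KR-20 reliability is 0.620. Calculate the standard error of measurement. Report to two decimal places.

6.90

SEM = SD · √(1 − ρ) = 11.2 × √0.380 = 11.2 × 0.6164 = 6.904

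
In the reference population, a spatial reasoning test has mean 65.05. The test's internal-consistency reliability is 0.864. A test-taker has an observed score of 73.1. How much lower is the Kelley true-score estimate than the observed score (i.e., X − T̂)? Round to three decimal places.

1.095

T̂ = 0.864(73.1) + 0.136(65.05) = 63.1584 + 8.84680 = 72.00520 → 72.0052
X − T̂ = 73.1 − 72.0052 = 1.0948 → 1.095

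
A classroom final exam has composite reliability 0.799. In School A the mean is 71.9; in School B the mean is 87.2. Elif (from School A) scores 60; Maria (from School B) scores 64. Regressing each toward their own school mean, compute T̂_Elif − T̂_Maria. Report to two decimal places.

-6.27

T̂_Elif = 0.799(60) + 0.201(71.9) = 62.3919
T̂_Maria = 0.799(64) + 0.201(87.2) = 68.6632
Difference = 62.3919 − 68.6632 = -6.2713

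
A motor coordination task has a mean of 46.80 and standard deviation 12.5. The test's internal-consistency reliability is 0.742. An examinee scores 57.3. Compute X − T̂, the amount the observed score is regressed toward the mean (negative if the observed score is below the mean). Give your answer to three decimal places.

Regress the observed score toward the mean by the unreliability: T̂ = 0.742·57.3 + 0.258·46.80 = 42.5166 + 12.07440 = 54.59100.
X − T̂ = 57.3 − 54.5910 = 2.7090 → 2.709

2.709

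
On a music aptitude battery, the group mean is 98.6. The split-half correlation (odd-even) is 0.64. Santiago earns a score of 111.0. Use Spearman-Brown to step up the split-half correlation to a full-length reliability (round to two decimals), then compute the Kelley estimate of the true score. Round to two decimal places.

Spearman-Brown: ρ = 2r/(1 + r) = 2(0.64)/(1 + 0.64) = 1.280/1.64 = 0.7805 → 0.78
T̂ = 0.78(111.0) + 0.22(98.6) = 86.580 + 21.692 = 108.272 → 108.27

108.27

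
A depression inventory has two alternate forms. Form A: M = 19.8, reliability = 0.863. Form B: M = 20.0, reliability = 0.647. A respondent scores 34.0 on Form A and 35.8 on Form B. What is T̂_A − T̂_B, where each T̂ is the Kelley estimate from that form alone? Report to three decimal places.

T̂_A = 0.863(34.0) + 0.137(19.8) = 32.05460
T̂_B = 0.647(35.8) + 0.353(20.0) = 30.22260
T̂_A − T̂_B = 1.83200

1.832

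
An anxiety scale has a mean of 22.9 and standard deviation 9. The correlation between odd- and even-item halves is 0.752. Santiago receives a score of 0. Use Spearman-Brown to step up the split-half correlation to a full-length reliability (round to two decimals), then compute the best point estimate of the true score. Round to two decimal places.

3.21

Spearman-Brown: ρ = 2r/(1 + r) = 2(0.752)/(1 + 0.752) = 1.5040/1.752 = 0.8584 → 0.86
T̂ = 0.86(0) + 0.14(22.9) = 0.00 + 3.206 = 3.206 → 3.21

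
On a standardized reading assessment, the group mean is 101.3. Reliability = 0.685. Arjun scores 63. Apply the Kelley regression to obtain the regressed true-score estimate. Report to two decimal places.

T̂ = ρX + (1 − ρ)μ
  = 0.685 × 63 + 0.315 × 101.3
  = 43.155 + 31.9095
  = 75.064
  ≈ 75.06

75.06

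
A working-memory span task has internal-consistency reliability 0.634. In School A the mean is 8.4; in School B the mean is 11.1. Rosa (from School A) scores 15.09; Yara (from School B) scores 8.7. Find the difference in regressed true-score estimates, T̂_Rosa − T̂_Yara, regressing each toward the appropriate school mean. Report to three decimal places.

T̂_Rosa = 0.634(15.09) + 0.366(8.4) = 12.64146
T̂_Yara = 0.634(8.7) + 0.366(11.1) = 9.57840
Difference = 12.64146 − 9.57840 = 3.06306

3.063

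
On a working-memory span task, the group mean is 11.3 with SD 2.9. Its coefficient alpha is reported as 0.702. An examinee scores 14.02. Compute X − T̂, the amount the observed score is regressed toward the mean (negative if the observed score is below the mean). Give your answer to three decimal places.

0.811

T̂ = ρX + (1 − ρ)μ
  = 0.702 × 14.02 + 0.298 × 11.3
  = 9.84204 + 3.3674
  = 13.20944
  ≈ 13.2094
X − T̂ = 14.02 − 13.2094 = 0.8106 → 0.811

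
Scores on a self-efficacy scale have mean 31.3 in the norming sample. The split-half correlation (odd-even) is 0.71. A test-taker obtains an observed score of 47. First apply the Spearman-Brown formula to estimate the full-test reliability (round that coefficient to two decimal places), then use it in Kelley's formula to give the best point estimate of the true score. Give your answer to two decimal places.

44.33

Spearman-Brown: ρ = 2r/(1 + r) = 2(0.71)/(1 + 0.71) = 1.420/1.71 = 0.8304 → 0.83
T̂ = ρX + (1 − ρ)μ
  = 0.83 × 47 + 0.17 × 31.3
  = 39.01 + 5.321
  = 44.331
  ≈ 44.33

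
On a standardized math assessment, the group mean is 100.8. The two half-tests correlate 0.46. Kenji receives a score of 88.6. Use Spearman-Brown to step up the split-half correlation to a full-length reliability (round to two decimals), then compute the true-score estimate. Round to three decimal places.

Spearman-Brown: ρ = 2r/(1 + r) = 2(0.46)/(1 + 0.46) = 0.920/1.46 = 0.6301 → 0.63
T̂ = ρX + (1 − ρ)μ
  = 0.63 × 88.6 + 0.37 × 100.8
  = 55.818 + 37.296
  = 93.1140
  ≈ 93.114

93.114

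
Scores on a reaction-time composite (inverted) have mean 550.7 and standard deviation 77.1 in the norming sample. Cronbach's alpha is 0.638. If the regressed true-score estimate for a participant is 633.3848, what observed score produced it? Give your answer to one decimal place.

680.3

T̂ = ρX + (1 − ρ)μ  ⇒  X = (T̂ − (1 − ρ)μ) / ρ
X = (633.3848 − 0.362 × 550.7) / 0.638 = (633.3848 − 199.3534) / 0.638 = 434.0314 / 0.638 = 680.300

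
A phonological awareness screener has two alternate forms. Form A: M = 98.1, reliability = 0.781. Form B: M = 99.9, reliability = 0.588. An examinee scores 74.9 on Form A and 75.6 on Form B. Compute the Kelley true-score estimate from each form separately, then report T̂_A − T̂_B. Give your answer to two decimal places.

T̂_A = 0.781(74.9) + 0.219(98.1) = 79.9808
T̂_B = 0.588(75.6) + 0.412(99.9) = 85.6116
T̂_A − T̂_B = -5.6308

-5.63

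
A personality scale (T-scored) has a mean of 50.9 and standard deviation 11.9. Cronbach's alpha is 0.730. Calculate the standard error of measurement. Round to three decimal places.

6.183

SEM = SD · √(1 − ρ) = 11.9 × √0.270 = 11.9 × 0.5196 = 6.1834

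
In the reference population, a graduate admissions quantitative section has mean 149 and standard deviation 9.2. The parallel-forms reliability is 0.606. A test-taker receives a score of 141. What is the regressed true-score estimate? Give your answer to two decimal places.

144.15

T̂ = 0.606(141) + 0.394(149) = 85.446 + 58.706 = 144.152 → 144.15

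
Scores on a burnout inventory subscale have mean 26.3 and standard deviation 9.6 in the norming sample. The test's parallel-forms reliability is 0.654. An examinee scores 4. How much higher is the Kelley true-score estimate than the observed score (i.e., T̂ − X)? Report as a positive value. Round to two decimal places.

7.72

T̂ = 0.654(4) + 0.346(26.3) = 2.616 + 9.0998 = 11.7158 → 11.716
T̂ − X = 11.716 − 4 = 7.716 → 7.72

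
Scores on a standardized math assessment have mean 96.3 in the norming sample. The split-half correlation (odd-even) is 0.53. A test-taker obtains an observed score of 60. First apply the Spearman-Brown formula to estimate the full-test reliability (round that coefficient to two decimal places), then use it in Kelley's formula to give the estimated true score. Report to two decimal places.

71.25

Spearman-Brown: ρ = 2r/(1 + r) = 2(0.53)/(1 + 0.53) = 1.060/1.53 = 0.6928 → 0.69
Kelley's formula gives T̂ = 0.69·60 + 0.31·96.3 = 41.40 + 29.853 = 71.253.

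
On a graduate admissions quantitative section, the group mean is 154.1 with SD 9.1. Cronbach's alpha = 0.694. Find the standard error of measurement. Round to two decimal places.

SEM = SD · √(1 − ρ) = 9.1 × √0.306 = 9.1 × 0.5532 = 5.034

5.03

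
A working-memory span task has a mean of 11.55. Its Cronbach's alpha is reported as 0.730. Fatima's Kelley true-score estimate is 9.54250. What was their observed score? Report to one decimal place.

T̂ = ρX + (1 − ρ)μ  ⇒  X = (T̂ − (1 − ρ)μ) / ρ
X = (9.54250 − 0.270 × 11.55) / 0.730 = (9.54250 − 3.11850) / 0.730 = 6.42400 / 0.730 = 8.800

8.8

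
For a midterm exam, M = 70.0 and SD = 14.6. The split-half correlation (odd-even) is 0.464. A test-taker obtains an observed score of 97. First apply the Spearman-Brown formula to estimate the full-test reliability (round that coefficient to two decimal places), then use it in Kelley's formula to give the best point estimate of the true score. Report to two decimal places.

Spearman-Brown: ρ = 2r/(1 + r) = 2(0.464)/(1 + 0.464) = 0.9280/1.464 = 0.6339 → 0.63
T̂ = 0.63(97) + 0.37(70.0) = 61.11 + 25.900 = 87.010 → 87.01

87.01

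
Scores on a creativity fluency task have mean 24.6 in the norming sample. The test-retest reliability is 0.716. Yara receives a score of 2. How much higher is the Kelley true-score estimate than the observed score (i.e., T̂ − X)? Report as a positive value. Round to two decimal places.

6.42

T̂ = 0.716(2) + 0.284(24.6) = 1.432 + 6.9864 = 8.4184 → 8.418
T̂ − X = 8.418 − 2 = 6.418 → 6.42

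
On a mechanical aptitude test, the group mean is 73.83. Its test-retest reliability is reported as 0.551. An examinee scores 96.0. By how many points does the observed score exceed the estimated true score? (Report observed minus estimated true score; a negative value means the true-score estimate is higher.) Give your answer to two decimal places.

Weight the observed score by reliability and the mean by (1 − reliability): T̂ = 0.551·96.0 + 0.449·73.83 = 52.8960 + 33.14967 = 86.0457.
X − T̂ = 96.0 − 86.046 = 9.954 → 9.95

9.95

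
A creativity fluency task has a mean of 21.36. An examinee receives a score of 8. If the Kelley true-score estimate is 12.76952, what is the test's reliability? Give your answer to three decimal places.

T̂ = ρX + (1 − ρ)μ  ⇒  T̂ − μ = ρ(X − μ)
ρ = (T̂ − μ)/(X − μ) = (12.76952 − 21.36) / (8 − 21.36) = -8.59048 / -13.36 = 0.64300

0.643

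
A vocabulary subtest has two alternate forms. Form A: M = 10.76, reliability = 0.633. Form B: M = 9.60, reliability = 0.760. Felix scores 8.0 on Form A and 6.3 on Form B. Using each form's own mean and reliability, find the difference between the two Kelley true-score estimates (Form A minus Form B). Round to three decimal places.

T̂_A = 0.633(8.0) + 0.367(10.76) = 9.01292
T̂_B = 0.760(6.3) + 0.240(9.60) = 7.09200
T̂_A − T̂_B = 1.92092

1.921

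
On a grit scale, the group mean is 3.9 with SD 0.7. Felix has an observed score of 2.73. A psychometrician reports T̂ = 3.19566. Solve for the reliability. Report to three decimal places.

T̂ = ρX + (1 − ρ)μ  ⇒  T̂ − μ = ρ(X − μ)
ρ = (T̂ − μ)/(X − μ) = (3.19566 − 3.9) / (2.73 − 3.9) = -0.70434 / -1.17 = 0.60200

0.602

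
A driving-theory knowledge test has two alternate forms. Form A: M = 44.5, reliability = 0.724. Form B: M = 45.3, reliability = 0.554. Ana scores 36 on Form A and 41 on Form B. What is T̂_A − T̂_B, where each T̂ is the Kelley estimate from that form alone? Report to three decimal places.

T̂_A = 0.724(36) + 0.276(44.5) = 38.34600
T̂_B = 0.554(41) + 0.446(45.3) = 42.91780
T̂_A − T̂_B = -4.57180

-4.572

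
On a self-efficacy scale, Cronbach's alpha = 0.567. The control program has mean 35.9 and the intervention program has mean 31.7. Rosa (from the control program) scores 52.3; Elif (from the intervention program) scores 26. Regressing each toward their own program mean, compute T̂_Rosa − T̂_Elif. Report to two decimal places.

16.73

T̂_Rosa = 0.567(52.3) + 0.433(35.9) = 45.1988
T̂_Elif = 0.567(26) + 0.433(31.7) = 28.4681
Difference = 45.1988 − 28.4681 = 16.7307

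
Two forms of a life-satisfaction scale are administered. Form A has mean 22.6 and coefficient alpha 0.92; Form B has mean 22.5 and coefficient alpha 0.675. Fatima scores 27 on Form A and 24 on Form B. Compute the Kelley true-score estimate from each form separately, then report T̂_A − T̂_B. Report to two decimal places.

3.14

T̂_A = 0.92(27) + 0.08(22.6) = 26.6480
T̂_B = 0.675(24) + 0.325(22.5) = 23.5125
T̂_A − T̂_B = 3.1355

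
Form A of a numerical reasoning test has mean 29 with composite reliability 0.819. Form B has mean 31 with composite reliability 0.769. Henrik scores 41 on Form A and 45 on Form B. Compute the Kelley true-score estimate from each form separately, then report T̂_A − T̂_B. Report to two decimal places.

T̂_A = 0.819(41) + 0.181(29) = 38.8280
T̂_B = 0.769(45) + 0.231(31) = 41.7660
T̂_A − T̂_B = -2.9380

-2.94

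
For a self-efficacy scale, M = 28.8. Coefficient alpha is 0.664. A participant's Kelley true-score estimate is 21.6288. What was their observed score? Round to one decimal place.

T̂ = ρX + (1 − ρ)μ  ⇒  X = (T̂ − (1 − ρ)μ) / ρ
X = (21.6288 − 0.336 × 28.8) / 0.664 = (21.6288 − 9.6768) / 0.664 = 11.9520 / 0.664 = 18.000

18.0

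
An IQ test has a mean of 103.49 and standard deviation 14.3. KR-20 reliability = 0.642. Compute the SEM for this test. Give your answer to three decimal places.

8.556

SEM = SD · √(1 − ρ) = 14.3 × √0.358 = 14.3 × 0.5983 = 8.5561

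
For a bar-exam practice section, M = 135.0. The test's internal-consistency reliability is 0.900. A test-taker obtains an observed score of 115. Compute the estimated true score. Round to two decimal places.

T̂ = ρX + (1 − ρ)μ
  = 0.900 × 115 + 0.100 × 135.0
  = 103.500 + 13.5000
  = 117.000
  ≈ 117.00

117.00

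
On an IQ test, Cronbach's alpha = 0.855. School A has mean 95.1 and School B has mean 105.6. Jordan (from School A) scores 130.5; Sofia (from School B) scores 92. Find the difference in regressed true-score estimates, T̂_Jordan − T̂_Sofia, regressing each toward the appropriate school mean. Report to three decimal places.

T̂_Jordan = 0.855(130.5) + 0.145(95.1) = 125.36700
T̂_Sofia = 0.855(92) + 0.145(105.6) = 93.97200
Difference = 125.36700 − 93.97200 = 31.39500

31.395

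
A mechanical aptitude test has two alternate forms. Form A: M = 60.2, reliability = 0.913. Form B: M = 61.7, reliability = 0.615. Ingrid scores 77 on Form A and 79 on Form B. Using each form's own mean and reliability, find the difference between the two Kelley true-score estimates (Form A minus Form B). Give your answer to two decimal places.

3.20

T̂_A = 0.913(77) + 0.087(60.2) = 75.5384
T̂_B = 0.615(79) + 0.385(61.7) = 72.3395
T̂_A − T̂_B = 3.1989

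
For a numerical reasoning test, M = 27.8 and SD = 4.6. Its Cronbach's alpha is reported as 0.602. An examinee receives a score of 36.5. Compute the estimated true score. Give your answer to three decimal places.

33.037

Kelley's formula gives T̂ = 0.602·36.5 + 0.398·27.8 = 21.9730 + 11.0644 = 33.0374.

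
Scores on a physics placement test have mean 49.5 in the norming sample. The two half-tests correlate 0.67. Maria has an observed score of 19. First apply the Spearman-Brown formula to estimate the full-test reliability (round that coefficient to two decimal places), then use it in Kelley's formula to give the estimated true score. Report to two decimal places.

25.10

Spearman-Brown: ρ = 2r/(1 + r) = 2(0.67)/(1 + 0.67) = 1.340/1.67 = 0.8024 → 0.80
Kelley's formula gives T̂ = 0.80·19 + 0.20·49.5 = 15.20 + 9.900 = 25.100.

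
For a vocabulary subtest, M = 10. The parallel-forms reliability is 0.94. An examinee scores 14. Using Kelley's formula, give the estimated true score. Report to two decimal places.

13.76

T̂ = 0.94(14) + 0.06(10) = 13.16 + 0.60 = 13.760 → 13.76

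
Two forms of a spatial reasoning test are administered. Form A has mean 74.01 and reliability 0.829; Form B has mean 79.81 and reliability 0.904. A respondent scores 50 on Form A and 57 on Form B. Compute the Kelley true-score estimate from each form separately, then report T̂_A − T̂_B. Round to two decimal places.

T̂_A = 0.829(50) + 0.171(74.01) = 54.1057
T̂_B = 0.904(57) + 0.096(79.81) = 59.1898
T̂_A − T̂_B = -5.0840

-5.08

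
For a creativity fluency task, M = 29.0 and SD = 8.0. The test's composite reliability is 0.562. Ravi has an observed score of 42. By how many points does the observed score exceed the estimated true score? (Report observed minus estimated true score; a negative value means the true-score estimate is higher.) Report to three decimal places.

T̂ = ρX + (1 − ρ)μ
  = 0.562 × 42 + 0.438 × 29.0
  = 23.604 + 12.7020
  = 36.30600
  ≈ 36.3060
X − T̂ = 42 − 36.3060 = 5.6940 → 5.694

5.694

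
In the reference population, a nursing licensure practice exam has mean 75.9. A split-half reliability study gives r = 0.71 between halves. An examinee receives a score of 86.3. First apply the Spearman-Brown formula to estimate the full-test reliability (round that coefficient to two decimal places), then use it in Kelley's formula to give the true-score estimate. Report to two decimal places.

84.53

Spearman-Brown: ρ = 2r/(1 + r) = 2(0.71)/(1 + 0.71) = 1.420/1.71 = 0.8304 → 0.83
T̂ = ρX + (1 − ρ)μ
  = 0.83 × 86.3 + 0.17 × 75.9
  = 71.629 + 12.903
  = 84.532
  ≈ 84.53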